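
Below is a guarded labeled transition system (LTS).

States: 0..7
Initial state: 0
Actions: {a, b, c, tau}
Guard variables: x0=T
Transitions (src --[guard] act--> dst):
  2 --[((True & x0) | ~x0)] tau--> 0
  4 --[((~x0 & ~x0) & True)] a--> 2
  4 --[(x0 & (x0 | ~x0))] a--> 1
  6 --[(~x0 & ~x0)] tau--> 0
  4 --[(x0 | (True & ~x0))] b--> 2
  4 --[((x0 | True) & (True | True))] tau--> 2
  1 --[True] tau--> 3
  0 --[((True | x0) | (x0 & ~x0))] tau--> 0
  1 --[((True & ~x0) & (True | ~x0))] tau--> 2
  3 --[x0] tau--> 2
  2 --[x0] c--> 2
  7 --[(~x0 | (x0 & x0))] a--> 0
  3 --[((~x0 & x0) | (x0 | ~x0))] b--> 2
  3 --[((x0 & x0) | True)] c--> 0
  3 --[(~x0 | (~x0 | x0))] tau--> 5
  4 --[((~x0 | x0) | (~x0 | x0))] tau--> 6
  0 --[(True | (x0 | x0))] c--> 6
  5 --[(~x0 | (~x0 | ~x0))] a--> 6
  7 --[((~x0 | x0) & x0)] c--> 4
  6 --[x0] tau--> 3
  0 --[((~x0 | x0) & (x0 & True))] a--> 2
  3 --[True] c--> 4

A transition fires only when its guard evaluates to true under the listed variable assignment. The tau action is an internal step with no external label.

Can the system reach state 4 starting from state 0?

Answer: REACHABLE

Analysis:
After dropping false guards: 18 live edges.
L0 = {0}
L1 = {2,6}  cumulative {0,2,6}
L2 = {3}  cumulative {0,2,3,6}
L3 = {4,5}  cumulative {0,2,3,4,5,6}
L4 = {1}  cumulative {0,1,2,3,4,5,6}
Reachable = {0,1,2,3,4,5,6}
Path to 4: c·tau·c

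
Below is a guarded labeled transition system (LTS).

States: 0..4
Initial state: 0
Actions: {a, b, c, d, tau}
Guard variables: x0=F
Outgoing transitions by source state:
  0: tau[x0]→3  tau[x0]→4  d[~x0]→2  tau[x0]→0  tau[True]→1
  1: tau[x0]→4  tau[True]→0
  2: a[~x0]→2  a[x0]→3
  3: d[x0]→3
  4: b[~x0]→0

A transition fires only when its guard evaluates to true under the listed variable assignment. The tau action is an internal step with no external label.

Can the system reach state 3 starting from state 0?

After dropping false guards: 5 live edges.
L0 = {0}
L1 = {1,2}  now seen {0,1,2}
R = {0,1,2}

Answer: UNREACHABLE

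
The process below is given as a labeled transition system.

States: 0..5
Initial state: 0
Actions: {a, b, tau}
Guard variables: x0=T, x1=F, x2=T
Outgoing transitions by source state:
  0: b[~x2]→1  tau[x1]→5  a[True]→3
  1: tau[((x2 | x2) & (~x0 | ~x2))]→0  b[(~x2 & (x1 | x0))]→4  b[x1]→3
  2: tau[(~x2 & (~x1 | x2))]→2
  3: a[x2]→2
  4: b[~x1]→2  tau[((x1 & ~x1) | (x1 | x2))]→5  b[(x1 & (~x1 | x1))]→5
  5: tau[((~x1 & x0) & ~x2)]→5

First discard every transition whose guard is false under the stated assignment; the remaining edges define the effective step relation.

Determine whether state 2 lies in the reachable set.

Answer: REACHABLE

Trace:
4 transition(s) survive guard evaluation.
L0 = {0}
L1 = {3}  cumulative {0,3}
L2 = {2}  cumulative {0,2,3}
Reach set: {0,2,3}
witness 2: a·a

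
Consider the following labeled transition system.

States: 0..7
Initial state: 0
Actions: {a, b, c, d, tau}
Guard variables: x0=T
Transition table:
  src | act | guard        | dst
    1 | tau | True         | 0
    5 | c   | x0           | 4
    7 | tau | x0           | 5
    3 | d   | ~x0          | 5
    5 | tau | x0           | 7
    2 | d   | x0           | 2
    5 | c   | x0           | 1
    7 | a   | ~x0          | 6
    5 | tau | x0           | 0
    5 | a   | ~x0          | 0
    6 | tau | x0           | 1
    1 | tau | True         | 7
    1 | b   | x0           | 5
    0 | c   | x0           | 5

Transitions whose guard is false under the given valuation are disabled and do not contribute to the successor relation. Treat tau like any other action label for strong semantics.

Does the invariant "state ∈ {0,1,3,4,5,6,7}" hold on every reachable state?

Allowed set {0,1,3,4,5,6,7}
Reachable = {0,1,4,5,7}
  0: ok
  1: ok
  4: ok
  5: ok
  7: ok

Answer: INVARIANT HOLDS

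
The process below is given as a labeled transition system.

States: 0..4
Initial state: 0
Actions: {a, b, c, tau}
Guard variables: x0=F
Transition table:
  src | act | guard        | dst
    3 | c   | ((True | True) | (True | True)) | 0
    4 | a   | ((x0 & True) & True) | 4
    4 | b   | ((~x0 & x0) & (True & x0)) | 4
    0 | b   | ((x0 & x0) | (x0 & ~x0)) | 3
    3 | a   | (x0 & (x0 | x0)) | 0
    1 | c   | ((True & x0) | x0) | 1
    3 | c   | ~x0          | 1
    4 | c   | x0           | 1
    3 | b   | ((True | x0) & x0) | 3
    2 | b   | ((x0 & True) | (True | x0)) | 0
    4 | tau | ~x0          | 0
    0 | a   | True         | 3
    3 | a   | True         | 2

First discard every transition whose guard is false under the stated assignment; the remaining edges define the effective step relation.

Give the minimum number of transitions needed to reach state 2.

Answer: 2

Trace:
Layered search for 2:
  depth 0: {0}
  depth 1: {3}
  depth 2: {1,2}
2 enters at depth 2; path a·a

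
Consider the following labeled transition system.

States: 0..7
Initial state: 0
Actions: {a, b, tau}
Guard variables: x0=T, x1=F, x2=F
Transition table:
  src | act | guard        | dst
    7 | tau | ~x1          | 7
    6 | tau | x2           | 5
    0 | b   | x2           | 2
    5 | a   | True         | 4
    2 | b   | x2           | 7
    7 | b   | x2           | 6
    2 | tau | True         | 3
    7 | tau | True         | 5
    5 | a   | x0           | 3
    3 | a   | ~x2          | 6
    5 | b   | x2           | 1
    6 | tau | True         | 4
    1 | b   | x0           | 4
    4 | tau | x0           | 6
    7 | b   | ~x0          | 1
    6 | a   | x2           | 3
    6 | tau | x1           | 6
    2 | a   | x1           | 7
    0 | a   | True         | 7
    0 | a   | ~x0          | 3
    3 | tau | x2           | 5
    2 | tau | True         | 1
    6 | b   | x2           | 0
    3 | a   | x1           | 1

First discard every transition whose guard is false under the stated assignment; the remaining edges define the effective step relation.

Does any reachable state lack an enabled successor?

Reach set: {0,3,4,5,6,7}
  0: a→7  [deg 1]
  3: a→6  [deg 1]
  4: tau→6  [deg 1]
  5: a→3  a→4  [deg 2]
  6: tau→4  [deg 1]
  7: tau→5  tau→7  [deg 2]

Answer: DEADLOCK-FREE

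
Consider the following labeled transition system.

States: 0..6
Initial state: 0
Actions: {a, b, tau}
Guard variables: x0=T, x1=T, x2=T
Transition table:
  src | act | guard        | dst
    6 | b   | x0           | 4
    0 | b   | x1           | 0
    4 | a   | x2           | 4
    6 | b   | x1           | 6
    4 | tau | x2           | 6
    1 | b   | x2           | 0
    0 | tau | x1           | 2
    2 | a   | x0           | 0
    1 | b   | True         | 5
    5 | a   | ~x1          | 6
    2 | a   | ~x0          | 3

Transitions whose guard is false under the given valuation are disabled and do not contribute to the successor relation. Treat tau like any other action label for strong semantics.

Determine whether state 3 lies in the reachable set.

After dropping false guards: 9 live edges.
Layer 0: {0}
Layer 1: {2}  now seen {0,2}
R = {0,2}

Answer: UNREACHABLE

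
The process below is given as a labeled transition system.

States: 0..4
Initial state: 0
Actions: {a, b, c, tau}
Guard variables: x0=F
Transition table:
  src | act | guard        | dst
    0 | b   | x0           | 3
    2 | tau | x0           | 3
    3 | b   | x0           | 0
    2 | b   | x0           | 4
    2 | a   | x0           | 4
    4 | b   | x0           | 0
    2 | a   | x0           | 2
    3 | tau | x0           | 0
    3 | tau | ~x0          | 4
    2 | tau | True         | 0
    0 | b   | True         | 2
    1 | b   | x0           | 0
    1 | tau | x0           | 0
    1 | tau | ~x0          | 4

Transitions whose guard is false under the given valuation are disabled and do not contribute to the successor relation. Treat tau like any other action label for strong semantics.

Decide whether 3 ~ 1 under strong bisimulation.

Compute ~ classes (split until stable):
  P[0] = {{0,1,2,3,4}}
  P[1] = {{0},{1,2,3},{4}}
  P[2] = {{0},{1,3},{2},{4}}
4 equivalence class(es) (converged in 3)
class of 3: {1,3}; class of 1: {1,3}

Answer: BISIMILAR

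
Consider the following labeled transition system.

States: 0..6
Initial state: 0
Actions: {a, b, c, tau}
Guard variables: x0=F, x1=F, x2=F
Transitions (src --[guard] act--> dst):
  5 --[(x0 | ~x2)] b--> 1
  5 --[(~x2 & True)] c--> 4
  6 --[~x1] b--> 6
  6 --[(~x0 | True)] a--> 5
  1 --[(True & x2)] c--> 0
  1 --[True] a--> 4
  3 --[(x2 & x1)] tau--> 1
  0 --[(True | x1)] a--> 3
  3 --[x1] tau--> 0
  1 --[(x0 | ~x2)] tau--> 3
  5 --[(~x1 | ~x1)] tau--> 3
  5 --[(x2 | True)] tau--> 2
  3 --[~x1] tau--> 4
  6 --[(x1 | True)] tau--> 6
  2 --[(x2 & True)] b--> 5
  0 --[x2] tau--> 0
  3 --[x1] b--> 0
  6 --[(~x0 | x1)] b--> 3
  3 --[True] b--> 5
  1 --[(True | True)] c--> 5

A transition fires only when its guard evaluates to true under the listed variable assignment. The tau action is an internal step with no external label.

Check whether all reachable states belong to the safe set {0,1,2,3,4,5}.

Answer: INVARIANT HOLDS

Trace:
Allowed set {0,1,2,3,4,5}
Reachable = {0,1,2,3,4,5}
  0: safe
  1: safe
  2: safe
  3: safe
  4: safe
  5: safe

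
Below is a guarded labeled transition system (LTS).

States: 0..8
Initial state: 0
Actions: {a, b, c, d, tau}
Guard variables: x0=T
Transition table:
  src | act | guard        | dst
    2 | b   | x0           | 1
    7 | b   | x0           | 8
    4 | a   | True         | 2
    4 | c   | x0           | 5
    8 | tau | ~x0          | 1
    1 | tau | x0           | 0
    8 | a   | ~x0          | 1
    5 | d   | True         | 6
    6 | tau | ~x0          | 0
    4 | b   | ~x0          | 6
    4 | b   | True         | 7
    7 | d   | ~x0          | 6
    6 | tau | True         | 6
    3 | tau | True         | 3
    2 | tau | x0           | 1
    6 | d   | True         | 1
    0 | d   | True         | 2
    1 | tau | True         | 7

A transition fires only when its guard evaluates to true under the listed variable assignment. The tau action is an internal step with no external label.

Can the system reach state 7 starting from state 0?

After dropping false guards: 13 live edges.
Layer 0: {0}
Layer 1: {2}  cumulative {0,2}
Layer 2: {1}  cumulative {0,1,2}
Layer 3: {7}  cumulative {0,1,2,7}
Layer 4: {8}  cumulative {0,1,2,7,8}
Reachable = {0,1,2,7,8}
trace reaching 7: d·b·tau

Answer: REACHABLE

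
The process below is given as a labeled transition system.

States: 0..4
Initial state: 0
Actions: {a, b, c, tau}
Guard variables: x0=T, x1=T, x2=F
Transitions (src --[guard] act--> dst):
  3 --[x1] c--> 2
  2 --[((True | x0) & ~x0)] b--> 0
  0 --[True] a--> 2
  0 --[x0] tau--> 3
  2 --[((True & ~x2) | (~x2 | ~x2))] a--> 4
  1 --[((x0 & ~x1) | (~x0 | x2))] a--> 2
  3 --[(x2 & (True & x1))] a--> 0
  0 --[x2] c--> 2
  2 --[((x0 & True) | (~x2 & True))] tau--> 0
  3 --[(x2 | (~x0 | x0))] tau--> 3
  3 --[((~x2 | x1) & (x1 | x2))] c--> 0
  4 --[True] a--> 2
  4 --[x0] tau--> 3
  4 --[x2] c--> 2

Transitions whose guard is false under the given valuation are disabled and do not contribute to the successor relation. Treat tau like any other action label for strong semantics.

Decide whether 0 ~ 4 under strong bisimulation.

Bisimulation quotient by refinement:
  round 0: {{0,1,2,3,4}}
  round 1: {{0,2,4},{1},{3}}
  round 2: {{0,4},{1},{2},{3}}
4 equivalence class(es) (converged in 3)
[0]={0,4}  [4]={0,4}

Answer: BISIMILAR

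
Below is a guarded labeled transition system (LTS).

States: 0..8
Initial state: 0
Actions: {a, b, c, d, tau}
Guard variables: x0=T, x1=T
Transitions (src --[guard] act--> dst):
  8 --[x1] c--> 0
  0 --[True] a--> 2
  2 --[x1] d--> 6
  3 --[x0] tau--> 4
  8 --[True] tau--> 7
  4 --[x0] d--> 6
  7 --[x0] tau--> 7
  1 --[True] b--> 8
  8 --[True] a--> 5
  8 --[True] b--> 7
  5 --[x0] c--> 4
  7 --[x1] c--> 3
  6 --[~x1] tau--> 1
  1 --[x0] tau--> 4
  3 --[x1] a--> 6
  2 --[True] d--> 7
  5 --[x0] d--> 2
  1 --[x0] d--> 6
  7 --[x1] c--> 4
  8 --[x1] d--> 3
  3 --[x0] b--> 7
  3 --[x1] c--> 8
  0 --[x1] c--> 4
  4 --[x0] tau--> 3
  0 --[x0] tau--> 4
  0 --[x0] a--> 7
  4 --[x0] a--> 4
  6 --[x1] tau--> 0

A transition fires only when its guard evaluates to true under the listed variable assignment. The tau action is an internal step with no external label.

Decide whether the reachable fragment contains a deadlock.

Reachable = {0,2,3,4,5,6,7,8}
  0: a→2  a→7  c→4  tau→4  [4 out]
  2: d→6  d→7  [2 out]
  3: a→6  b→7  c→8  tau→4  [4 out]
  4: a→4  d→6  tau→3  [3 out]
  5: c→4  d→2  [2 out]
  6: tau→0  [1 out]
  7: c→3  c→4  tau→7  [3 out]
  8: a→5  b→7  c→0  d→3  tau→7  [5 out]

Answer: DEADLOCK-FREE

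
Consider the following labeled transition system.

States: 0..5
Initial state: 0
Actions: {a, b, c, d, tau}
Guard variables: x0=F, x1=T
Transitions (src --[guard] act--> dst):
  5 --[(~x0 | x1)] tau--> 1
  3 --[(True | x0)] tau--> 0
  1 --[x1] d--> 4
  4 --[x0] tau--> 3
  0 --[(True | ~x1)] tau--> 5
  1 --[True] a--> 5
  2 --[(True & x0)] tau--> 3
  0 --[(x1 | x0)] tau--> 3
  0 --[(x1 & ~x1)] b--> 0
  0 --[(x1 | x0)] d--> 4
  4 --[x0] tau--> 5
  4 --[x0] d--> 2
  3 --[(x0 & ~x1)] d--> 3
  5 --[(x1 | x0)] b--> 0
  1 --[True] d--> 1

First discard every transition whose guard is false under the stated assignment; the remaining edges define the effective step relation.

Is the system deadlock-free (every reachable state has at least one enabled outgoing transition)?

Answer: DEADLOCK at state 4

Working:
R = {0,1,3,4,5}
  0: d→4  tau→3  tau→5  [deg 3]
  1: a→5  d→1  d→4  [deg 3]
  3: tau→0  [deg 1]
  4: ∅  [STUCK]
  5: b→0  tau→1  [deg 2]
witness 4: d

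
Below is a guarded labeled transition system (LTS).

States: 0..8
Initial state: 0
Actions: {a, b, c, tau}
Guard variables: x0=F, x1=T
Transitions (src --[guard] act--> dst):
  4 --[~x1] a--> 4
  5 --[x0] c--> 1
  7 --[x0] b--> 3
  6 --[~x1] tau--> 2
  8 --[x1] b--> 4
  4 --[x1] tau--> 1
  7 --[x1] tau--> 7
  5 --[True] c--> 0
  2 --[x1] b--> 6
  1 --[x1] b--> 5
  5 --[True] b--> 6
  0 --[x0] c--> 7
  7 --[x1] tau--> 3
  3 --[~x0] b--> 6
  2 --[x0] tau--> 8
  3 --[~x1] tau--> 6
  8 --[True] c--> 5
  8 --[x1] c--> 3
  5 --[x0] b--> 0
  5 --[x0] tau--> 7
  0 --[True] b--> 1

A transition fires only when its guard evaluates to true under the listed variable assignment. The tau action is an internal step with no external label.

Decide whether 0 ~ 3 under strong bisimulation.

Refine partition for ~:
  π0 = {{0,1,2,3,4,5,6,7,8}}
  π1 = {{0,1,2,3},{4,7},{5,8},{6}}
  π2 = {{0},{1},{2,3},{4},{5},{6},{7},{8}}
stable after 3 split(s): 8 block(s)
0∈{0}, 3∈{2,3}

Answer: NOT BISIMILAR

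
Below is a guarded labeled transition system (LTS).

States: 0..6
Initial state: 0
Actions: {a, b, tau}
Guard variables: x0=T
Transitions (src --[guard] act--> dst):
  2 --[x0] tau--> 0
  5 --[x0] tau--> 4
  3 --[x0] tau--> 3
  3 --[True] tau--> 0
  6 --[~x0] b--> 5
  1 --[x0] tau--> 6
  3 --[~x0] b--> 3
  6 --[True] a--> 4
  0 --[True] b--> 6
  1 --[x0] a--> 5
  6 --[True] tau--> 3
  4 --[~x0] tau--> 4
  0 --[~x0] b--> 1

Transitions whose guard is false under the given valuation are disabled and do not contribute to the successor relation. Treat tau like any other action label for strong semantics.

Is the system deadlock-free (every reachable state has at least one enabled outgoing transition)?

Answer: DEADLOCK at state 4

Analysis:
R = {0,3,4,6}
  0: b→6  [1 out]
  3: tau→0  tau→3  [2 out]
  4: ∅  [deadlock]
  6: a→4  tau→3  [2 out]
Path to 4: b·a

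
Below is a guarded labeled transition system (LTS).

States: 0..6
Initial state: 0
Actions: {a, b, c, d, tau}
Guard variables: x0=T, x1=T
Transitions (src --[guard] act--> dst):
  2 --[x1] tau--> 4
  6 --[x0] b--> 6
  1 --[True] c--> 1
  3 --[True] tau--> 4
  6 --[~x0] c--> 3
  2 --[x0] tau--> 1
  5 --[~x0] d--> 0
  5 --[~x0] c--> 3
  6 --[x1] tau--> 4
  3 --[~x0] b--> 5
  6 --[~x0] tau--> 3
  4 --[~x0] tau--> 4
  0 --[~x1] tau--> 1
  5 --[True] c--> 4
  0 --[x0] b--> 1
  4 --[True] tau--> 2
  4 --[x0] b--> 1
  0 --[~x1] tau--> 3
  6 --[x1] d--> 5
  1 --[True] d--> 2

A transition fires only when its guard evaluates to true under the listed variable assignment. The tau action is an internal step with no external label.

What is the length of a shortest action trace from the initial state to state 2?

Breadth-first toward 2:
  depth 0: {0}
  depth 1: {1}
  depth 2: {2}
depth(2)=2, e.g. b·d

Answer: 2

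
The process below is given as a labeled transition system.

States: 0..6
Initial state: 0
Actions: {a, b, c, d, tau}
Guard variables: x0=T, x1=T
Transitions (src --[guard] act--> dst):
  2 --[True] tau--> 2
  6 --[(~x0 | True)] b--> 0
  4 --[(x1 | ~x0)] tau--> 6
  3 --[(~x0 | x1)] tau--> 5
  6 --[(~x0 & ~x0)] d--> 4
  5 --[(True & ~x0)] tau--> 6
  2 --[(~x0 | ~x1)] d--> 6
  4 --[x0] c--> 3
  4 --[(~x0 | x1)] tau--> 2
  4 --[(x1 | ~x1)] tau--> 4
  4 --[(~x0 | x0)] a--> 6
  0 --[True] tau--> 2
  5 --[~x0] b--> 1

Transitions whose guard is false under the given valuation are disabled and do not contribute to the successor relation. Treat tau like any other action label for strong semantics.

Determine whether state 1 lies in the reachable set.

Answer: UNREACHABLE

Working:
Guard filter leaves 9 enabled edge(s).
depth 0: {0}
depth 1: {2}  cumulative {0,2}
Reachable = {0,2}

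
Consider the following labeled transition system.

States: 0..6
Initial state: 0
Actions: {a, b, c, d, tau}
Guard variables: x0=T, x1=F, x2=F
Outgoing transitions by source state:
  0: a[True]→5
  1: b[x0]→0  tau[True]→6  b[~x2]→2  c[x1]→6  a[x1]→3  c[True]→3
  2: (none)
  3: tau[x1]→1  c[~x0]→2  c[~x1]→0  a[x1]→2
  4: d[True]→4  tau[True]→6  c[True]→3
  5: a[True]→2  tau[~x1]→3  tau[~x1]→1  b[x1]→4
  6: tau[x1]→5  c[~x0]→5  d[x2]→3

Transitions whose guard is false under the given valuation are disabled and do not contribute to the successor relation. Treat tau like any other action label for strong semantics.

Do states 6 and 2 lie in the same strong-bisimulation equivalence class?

Answer: BISIMILAR

Analysis:
Refine partition for ~:
  P[0] = {{0,1,2,3,4,5,6}}
  P[1] = {{0},{1},{2,6},{3},{4},{5}}
stable after 2 split(s): 6 block(s)
[6]={2,6}  [2]={2,6}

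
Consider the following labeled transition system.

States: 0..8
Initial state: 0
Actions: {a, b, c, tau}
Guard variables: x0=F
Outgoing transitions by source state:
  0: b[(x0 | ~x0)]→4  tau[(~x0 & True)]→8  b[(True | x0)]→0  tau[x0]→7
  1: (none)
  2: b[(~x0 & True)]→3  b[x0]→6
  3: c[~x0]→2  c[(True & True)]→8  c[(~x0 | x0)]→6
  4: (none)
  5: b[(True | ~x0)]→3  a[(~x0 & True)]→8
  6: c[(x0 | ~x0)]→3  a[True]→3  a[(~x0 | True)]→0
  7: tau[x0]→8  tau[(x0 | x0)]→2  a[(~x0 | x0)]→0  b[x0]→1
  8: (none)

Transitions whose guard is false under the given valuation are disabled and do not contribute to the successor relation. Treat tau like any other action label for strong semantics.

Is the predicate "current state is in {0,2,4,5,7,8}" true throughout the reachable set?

Allowed set {0,2,4,5,7,8}
Reachable = {0,4,8}
  0: ✓
  4: ✓
  8: ✓

Answer: INVARIANT HOLDS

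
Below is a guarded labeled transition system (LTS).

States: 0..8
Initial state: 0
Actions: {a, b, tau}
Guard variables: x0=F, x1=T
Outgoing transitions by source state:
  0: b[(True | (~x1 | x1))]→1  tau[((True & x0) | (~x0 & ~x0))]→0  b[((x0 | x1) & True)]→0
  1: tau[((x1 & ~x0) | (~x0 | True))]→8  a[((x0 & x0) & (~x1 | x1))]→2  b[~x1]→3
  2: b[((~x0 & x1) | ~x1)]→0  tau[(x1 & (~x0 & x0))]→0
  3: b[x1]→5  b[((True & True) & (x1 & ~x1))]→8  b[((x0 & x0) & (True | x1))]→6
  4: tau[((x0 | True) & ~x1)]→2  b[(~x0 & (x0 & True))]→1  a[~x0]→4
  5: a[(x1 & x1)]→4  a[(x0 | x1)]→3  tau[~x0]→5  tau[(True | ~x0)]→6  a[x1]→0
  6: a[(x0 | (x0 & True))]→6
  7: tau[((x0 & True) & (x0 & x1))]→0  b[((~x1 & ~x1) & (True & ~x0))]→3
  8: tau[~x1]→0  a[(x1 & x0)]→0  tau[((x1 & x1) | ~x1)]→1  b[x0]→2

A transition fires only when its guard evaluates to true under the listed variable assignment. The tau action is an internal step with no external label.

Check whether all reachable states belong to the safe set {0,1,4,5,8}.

Answer: INVARIANT HOLDS

Working:
Safe = {0,1,4,5,8}
R = {0,1,8}
  0: ✓
  1: ✓
  8: ✓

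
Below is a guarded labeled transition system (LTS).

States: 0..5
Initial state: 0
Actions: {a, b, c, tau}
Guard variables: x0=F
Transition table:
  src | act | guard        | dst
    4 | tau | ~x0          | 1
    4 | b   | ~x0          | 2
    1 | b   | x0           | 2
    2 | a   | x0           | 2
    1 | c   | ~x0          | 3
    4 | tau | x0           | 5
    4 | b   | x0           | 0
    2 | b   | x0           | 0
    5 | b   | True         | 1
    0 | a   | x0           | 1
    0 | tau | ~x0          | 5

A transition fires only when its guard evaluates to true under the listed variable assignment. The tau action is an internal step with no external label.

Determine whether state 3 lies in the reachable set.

After dropping false guards: 5 live edges.
depth 0: {0}
depth 1: {5}  now seen {0,5}
depth 2: {1}  now seen {0,1,5}
depth 3: {3}  now seen {0,1,3,5}
R = {0,1,3,5}
trace reaching 3: tau·b·c

Answer: REACHABLE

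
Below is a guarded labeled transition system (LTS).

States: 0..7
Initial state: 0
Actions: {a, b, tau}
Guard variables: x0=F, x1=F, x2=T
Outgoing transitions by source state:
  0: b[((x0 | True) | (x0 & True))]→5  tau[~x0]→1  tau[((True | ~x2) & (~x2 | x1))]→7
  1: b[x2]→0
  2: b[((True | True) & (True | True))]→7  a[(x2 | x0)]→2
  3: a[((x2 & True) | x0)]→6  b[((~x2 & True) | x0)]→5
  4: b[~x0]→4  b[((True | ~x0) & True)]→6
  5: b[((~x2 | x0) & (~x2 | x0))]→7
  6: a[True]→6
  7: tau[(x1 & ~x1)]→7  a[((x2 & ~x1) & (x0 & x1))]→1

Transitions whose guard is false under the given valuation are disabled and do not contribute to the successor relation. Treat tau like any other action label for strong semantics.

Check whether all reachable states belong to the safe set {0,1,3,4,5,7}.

Answer: INVARIANT HOLDS

Trace:
Inv-set: {0,1,3,4,5,7}
Reachable = {0,1,5}
  0: safe
  1: safe
  5: safe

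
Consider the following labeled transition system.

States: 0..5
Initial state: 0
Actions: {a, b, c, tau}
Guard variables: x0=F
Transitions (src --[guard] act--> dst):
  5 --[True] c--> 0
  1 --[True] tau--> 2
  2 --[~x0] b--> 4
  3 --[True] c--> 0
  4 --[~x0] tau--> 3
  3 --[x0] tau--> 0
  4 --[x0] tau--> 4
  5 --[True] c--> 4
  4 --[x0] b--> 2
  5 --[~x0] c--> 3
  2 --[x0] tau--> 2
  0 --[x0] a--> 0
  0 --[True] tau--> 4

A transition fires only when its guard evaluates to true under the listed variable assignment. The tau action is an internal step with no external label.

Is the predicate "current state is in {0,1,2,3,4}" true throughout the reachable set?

Inv-set: {0,1,2,3,4}
Reach set: {0,3,4}
  0: ok
  3: ok
  4: ok

Answer: INVARIANT HOLDS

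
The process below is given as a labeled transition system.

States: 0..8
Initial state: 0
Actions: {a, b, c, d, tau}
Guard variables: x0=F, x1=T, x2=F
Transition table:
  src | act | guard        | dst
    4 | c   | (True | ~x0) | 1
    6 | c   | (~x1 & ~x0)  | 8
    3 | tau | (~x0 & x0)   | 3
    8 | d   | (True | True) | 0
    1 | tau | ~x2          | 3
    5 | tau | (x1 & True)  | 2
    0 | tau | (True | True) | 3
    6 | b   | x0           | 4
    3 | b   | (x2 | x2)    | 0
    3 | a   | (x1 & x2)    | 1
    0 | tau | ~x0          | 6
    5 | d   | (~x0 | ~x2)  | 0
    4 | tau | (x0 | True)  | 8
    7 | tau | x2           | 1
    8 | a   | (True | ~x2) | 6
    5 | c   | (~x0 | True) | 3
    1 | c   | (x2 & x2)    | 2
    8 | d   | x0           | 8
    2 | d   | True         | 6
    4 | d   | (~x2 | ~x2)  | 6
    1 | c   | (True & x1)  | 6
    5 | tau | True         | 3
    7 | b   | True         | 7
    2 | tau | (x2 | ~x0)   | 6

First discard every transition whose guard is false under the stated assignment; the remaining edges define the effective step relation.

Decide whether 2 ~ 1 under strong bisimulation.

Answer: NOT BISIMILAR

Analysis:
Compute ~ classes (split until stable):
  round 0: {{0,1,2,3,4,5,6,7,8}}
  round 1: {{0},{1},{2},{3,6},{4,5},{7},{8}}
  round 2: {{0},{1},{2},{3,6},{4},{5},{7},{8}}
stable after 3 split(s): 8 block(s)
2∈{2}, 1∈{1}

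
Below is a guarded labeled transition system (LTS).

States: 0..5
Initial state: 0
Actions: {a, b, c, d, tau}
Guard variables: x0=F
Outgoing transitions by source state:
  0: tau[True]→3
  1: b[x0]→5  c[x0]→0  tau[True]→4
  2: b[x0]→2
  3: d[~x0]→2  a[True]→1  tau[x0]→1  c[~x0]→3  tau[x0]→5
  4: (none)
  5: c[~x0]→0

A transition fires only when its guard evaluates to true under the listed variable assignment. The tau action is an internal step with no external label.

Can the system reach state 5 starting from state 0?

Answer: UNREACHABLE

Trace:
6 transition(s) survive guard evaluation.
L0 = {0}
L1 = {3}  now seen {0,3}
L2 = {1,2}  now seen {0,1,2,3}
L3 = {4}  now seen {0,1,2,3,4}
R = {0,1,2,3,4}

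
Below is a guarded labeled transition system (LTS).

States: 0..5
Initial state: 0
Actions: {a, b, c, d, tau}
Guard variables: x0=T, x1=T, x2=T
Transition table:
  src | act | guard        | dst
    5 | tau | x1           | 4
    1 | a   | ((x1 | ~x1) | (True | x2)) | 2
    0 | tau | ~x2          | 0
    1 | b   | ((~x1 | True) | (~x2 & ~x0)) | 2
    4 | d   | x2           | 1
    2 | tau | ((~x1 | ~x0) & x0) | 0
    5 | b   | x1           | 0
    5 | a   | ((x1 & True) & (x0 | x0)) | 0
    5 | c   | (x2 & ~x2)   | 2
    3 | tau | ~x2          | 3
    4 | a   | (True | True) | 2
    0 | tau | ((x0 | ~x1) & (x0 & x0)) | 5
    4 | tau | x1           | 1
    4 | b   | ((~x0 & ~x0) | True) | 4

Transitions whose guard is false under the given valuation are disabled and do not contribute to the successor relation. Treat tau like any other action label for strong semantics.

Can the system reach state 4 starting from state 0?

Answer: REACHABLE

Analysis:
Guard filter leaves 10 enabled edge(s).
L0 = {0}
L1 = {5}  cumulative {0,5}
L2 = {4}  cumulative {0,4,5}
L3 = {1,2}  cumulative {0,1,2,4,5}
R = {0,1,2,4,5}
trace reaching 4: tau·tau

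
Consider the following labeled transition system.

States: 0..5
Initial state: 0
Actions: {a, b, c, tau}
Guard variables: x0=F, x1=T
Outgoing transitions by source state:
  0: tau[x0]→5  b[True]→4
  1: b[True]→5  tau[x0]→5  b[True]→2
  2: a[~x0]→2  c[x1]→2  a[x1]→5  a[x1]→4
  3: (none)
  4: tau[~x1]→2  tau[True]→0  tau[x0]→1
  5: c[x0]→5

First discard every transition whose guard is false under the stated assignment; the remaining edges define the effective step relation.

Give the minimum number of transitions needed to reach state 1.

Layered search for 1:
  L0 = {0}
  L1 = {4}
1 never appears.

Answer: UNREACHABLE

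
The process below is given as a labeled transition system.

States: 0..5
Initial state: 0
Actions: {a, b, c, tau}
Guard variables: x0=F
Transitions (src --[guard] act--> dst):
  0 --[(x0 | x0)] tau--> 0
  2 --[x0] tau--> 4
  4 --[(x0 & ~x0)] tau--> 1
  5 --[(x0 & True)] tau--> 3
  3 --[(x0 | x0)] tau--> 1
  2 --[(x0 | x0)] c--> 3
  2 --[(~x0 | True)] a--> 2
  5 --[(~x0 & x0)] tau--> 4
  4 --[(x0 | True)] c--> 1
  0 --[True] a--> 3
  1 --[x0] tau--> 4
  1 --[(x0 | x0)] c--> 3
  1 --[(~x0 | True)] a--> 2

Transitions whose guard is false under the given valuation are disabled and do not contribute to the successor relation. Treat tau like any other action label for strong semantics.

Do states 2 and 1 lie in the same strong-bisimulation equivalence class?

Answer: BISIMILAR

Trace:
Compute ~ classes (split until stable):
  π0 = {{0,1,2,3,4,5}}
  π1 = {{0,1,2},{3,5},{4}}
  π2 = {{0},{1,2},{3,5},{4}}
Fixed point at round 3; 4 class(es).
[2]={1,2}  [1]={1,2}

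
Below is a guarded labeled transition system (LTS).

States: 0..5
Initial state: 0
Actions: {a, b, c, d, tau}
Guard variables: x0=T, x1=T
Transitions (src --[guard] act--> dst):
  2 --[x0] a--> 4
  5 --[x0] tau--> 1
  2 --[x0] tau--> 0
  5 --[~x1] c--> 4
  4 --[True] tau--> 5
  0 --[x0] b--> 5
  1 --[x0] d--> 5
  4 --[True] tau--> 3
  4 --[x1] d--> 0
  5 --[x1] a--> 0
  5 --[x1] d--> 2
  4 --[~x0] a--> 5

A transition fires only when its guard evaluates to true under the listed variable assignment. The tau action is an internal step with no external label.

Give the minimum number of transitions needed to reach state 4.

Answer: 3

Trace:
BFS to 4:
  Layer 0: {0}
  Layer 1: {5}
  Layer 2: {1,2}
  Layer 3: {4}
first hit 4 at d=3 via b·d·a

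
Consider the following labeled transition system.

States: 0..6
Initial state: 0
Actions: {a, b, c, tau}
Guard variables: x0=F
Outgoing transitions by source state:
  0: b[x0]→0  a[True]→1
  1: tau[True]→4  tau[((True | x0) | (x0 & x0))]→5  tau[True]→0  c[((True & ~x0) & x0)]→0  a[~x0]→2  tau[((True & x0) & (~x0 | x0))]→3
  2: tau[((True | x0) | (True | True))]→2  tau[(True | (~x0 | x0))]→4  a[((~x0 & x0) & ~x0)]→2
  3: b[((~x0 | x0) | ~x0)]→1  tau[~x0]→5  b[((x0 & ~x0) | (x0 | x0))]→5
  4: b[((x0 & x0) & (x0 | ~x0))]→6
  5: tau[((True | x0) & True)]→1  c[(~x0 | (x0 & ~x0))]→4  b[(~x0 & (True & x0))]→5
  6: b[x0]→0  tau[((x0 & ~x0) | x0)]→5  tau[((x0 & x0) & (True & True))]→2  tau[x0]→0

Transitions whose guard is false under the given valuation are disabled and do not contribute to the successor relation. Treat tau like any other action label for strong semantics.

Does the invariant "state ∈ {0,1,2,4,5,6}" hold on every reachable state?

Answer: INVARIANT HOLDS

Trace:
Inv-set: {0,1,2,4,5,6}
Reachable = {0,1,2,4,5}
  0: ok
  1: ok
  2: ok
  4: ok
  5: ok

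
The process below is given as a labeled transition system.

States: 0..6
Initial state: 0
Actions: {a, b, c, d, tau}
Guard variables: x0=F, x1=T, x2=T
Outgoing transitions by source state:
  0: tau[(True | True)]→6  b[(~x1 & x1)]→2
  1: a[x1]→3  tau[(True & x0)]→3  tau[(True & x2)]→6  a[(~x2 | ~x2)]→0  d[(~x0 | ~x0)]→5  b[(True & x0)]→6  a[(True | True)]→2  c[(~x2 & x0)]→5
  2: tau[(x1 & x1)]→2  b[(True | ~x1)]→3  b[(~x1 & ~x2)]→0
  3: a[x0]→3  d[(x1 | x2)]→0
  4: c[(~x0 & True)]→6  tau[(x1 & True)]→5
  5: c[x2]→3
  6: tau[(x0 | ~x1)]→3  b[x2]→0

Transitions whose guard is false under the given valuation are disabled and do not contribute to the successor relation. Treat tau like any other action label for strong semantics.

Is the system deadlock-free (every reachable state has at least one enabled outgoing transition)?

Answer: DEADLOCK-FREE

Trace:
Reachable = {0,6}
  0: tau→6  [1 exit(s)]
  6: b→0  [1 exit(s)]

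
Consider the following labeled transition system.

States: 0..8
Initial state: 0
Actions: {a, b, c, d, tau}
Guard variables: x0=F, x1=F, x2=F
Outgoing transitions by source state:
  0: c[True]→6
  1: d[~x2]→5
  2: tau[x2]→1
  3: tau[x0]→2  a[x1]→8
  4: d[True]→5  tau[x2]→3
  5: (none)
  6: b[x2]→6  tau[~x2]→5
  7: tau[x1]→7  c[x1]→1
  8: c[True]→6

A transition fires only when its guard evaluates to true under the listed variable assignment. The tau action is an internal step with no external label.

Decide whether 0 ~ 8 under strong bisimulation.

Answer: BISIMILAR

Analysis:
Compute ~ classes (split until stable):
  π0 = {{0,1,2,3,4,5,6,7,8}}
  π1 = {{0,8},{1,4},{2,3,5,7},{6}}
Fixed point at round 2; 4 class(es).
0∈{0,8}, 8∈{0,8}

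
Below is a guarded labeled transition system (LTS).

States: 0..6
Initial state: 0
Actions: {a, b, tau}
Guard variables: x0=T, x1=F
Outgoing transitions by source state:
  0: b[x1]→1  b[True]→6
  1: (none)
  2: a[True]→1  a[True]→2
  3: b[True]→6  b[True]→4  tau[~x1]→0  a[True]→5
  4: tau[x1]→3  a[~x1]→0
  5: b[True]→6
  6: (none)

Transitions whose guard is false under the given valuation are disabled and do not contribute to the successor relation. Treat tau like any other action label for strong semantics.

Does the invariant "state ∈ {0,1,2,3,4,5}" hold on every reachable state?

Answer: INVARIANT VIOLATED at state 6

Analysis:
Inv-set: {0,1,2,3,4,5}
R = {0,6}
  0: ok
  6: VIOLATES
reach 6 via b — violates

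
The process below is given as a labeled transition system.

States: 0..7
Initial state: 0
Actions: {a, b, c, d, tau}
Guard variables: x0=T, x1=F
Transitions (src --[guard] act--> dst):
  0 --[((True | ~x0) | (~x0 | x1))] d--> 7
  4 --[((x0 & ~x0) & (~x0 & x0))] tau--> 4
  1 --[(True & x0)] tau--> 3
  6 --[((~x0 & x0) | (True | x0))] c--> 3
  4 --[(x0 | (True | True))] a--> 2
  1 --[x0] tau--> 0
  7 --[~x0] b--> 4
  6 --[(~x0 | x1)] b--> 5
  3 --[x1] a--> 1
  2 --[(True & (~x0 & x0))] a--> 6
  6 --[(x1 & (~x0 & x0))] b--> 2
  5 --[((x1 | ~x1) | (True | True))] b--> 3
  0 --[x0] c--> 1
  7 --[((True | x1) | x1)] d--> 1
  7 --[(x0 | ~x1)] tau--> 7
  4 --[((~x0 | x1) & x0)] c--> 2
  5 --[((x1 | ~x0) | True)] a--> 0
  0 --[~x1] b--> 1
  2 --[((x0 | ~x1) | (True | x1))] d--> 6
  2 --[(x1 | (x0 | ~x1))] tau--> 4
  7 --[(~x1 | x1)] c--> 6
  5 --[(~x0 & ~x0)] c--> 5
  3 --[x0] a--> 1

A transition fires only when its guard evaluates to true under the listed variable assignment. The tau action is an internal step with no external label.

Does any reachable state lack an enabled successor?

Answer: DEADLOCK-FREE

Analysis:
Reach set: {0,1,3,6,7}
  0: b→1  c→1  d→7  [3 exit(s)]
  1: tau→0  tau→3  [2 exit(s)]
  3: a→1  [1 exit(s)]
  6: c→3  [1 exit(s)]
  7: c→6  d→1  tau→7  [3 exit(s)]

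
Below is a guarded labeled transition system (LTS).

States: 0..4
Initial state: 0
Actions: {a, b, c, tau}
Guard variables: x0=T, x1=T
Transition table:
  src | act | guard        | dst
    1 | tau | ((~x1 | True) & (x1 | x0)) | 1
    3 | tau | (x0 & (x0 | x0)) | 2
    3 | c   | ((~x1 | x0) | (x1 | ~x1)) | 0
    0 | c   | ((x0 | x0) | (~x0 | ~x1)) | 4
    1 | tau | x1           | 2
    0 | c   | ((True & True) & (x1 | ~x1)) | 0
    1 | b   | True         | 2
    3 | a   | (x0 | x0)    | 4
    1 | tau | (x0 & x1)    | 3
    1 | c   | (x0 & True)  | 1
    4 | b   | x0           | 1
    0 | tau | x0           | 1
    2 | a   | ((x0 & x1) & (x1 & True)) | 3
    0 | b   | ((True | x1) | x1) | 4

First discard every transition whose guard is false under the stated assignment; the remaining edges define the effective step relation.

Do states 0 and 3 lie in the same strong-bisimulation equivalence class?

Bisimulation quotient by refinement:
  P[0] = {{0,1,2,3,4}}
  P[1] = {{0,1},{2},{3},{4}}
  P[2] = {{0},{1},{2},{3},{4}}
stable after 3 split(s): 5 block(s)
class of 0: {0}; class of 3: {3}

Answer: NOT BISIMILAR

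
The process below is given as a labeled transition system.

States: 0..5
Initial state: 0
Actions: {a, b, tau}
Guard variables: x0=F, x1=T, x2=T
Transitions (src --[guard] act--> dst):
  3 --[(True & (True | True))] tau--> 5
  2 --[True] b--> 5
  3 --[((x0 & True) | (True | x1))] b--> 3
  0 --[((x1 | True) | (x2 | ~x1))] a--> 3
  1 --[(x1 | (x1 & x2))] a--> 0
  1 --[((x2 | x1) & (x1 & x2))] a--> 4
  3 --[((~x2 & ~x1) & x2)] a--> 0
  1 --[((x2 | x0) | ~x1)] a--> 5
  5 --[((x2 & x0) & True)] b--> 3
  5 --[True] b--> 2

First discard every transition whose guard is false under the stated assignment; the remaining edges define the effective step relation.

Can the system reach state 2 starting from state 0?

Guard filter leaves 8 enabled edge(s).
L0 = {0}
L1 = {3}  total {0,3}
L2 = {5}  total {0,3,5}
L3 = {2}  total {0,2,3,5}
R = {0,2,3,5}
Path to 2: a·tau·b

Answer: REACHABLE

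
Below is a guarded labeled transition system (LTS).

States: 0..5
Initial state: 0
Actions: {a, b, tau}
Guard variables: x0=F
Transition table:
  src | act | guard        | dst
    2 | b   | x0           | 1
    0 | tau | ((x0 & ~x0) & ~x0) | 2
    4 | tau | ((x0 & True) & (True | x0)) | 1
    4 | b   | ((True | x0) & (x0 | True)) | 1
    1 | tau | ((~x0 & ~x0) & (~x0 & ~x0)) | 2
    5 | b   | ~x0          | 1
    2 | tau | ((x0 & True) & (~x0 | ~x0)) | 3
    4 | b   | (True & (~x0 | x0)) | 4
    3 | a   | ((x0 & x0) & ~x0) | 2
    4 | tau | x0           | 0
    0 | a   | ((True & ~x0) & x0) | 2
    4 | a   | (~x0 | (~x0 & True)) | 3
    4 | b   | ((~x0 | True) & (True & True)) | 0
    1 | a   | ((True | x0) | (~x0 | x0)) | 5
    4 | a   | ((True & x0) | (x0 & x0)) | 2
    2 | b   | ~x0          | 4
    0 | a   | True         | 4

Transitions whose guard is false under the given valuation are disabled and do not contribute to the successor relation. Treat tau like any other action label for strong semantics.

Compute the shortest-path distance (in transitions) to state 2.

Layered search for 2:
  Layer 0: {0}
  Layer 1: {4}
  Layer 2: {1,3}
  Layer 3: {2,5}
first hit 2 at d=3 via a·b·tau

Answer: 3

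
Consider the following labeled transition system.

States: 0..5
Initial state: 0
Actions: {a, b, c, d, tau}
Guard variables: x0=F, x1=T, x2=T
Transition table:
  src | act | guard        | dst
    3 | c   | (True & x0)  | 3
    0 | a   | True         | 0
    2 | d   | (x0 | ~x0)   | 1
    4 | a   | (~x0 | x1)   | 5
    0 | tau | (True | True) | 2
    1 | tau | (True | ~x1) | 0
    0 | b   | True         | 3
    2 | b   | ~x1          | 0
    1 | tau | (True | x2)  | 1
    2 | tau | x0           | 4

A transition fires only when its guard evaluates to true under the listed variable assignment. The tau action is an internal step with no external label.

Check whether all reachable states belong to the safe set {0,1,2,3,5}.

Safe = {0,1,2,3,5}
Reach set: {0,1,2,3}
  0: ok
  1: ok
  2: ok
  3: ok

Answer: INVARIANT HOLDS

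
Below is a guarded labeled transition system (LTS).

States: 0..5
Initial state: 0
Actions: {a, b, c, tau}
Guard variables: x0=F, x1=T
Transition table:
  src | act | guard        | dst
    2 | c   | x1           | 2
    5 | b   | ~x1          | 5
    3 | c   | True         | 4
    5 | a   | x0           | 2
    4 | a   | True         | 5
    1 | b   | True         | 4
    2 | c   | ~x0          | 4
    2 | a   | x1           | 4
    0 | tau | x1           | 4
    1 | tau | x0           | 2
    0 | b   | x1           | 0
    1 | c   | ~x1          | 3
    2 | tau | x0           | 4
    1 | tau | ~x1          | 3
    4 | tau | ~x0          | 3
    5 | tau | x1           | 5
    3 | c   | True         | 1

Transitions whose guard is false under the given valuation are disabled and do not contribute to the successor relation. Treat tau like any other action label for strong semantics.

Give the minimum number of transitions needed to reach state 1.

Answer: 3

Working:
Breadth-first toward 1:
  L0 = {0}
  L1 = {4}
  L2 = {3,5}
  L3 = {1}
first hit 1 at d=3 via tau·tau·c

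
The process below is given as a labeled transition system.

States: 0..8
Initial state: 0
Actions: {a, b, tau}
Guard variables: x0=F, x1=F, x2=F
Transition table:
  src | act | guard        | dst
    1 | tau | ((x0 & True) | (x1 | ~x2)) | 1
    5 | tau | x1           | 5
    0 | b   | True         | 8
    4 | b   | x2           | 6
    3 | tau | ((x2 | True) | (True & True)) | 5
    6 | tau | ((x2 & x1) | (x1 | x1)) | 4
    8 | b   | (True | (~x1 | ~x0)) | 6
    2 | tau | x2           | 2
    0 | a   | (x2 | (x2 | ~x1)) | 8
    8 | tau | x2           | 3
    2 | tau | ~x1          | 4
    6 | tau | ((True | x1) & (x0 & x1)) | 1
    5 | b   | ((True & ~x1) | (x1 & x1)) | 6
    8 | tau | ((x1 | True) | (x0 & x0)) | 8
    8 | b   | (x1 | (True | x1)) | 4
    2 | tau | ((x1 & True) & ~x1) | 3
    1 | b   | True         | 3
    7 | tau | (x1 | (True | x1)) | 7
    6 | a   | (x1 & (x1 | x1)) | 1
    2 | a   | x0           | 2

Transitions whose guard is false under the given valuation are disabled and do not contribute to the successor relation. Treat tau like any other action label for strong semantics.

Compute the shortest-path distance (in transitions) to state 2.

Layered search for 2:
  L0 = {0}
  L1 = {8}
  L2 = {4,6}
2 never appears.

Answer: UNREACHABLE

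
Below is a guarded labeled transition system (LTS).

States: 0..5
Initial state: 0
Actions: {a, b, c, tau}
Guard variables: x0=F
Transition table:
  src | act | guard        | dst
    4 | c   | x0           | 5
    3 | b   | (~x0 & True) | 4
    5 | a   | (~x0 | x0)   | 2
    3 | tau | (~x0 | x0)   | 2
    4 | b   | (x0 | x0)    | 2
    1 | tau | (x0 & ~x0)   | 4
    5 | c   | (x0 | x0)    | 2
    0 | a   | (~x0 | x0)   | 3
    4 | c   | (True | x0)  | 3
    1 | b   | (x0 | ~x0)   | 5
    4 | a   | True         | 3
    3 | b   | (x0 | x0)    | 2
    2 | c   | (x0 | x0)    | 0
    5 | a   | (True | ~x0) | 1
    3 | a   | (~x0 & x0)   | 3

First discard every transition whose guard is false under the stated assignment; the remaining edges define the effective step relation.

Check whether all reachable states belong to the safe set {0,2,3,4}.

Answer: INVARIANT HOLDS

Working:
Safe = {0,2,3,4}
Reachable = {0,2,3,4}
  0: safe
  2: safe
  3: safe
  4: safe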